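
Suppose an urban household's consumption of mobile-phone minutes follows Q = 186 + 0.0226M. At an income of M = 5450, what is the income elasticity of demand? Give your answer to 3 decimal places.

0.398

At M = 5450: Q = 309.170.
dQ/dM = 0.0226.
η = (dQ/dM)·(M/Q) = 0.0226 × (5450/309.170) = 0.398.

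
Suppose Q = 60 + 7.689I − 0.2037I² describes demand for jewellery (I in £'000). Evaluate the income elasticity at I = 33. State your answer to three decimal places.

-2.066

At I = 33: Q = 91.9077.
dQ/dI = 7.689 − 0.4074I = -5.75520.
η = (dQ/dI)·(I/Q) = -5.75520 × (33/91.9077) = -2.066.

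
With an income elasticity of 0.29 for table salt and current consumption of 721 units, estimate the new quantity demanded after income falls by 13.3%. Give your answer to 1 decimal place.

693.2

%ΔQ ≈ η × %ΔI = 0.29 × (-13.3%) = -3.857%.
New Q ≈ 721 × (1 − 0.03857) = 693.2.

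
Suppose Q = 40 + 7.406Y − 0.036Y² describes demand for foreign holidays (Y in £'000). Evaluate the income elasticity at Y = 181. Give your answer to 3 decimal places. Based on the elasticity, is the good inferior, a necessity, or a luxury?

At Y = 181: Q = 201.0900.
dQ/dY = 7.406 − 0.072Y = -5.62600.
η = (dQ/dY)·(Y/Q) = -5.62600 × (181/201.0900) = -5.064.
η < 0 ⇒ inferior good.

-5.064 (inferior good)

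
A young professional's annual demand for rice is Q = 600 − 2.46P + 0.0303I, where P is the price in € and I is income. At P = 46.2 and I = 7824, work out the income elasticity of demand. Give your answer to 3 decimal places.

0.328

At P = 46.2, I = 7824: Q = 723.415.
Holding P constant, ∂Q/∂I = 0.0303.
η_I = (∂Q/∂I)·(I/Q) = 0.0303 × (7824/723.415) = 0.328.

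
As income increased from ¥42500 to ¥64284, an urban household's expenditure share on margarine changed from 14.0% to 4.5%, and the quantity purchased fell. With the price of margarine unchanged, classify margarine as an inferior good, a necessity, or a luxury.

inferior good

Quantity demanded falls as income rises, so η < 0.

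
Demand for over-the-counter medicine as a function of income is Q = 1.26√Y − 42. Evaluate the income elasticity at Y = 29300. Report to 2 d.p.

At Y = 29300: Q = 173.677.
dQ/dY = 1.26/(2√Y) = 0.0036805 at this income.
η = (dQ/dY)·(Y/Q) = 0.0036805 × (29300/173.677) = 0.62.

0.62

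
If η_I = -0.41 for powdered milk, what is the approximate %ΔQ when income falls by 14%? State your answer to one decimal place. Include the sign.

%ΔQ ≈ η × %ΔI = -0.41 × (-14%) = 5.7%.

5.7%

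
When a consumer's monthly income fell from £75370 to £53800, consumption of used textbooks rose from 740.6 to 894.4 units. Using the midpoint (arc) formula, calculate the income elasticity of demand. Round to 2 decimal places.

-0.56

ΔQ = 894.4 − 740.6 = 153.8; midpoint Q̄ = (740.6 + 894.4)/2 = 817.5.
ΔI = 53800 − 75370 = -21570; midpoint Ī = (75370 + 53800)/2 = 64585.
η = (ΔQ/Q̄) ÷ (ΔI/Ī) = (153.8/817.5) ÷ (-21570/64585) = -0.56.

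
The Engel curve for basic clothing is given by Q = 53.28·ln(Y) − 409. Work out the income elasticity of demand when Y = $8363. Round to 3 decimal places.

At Y = 8363: Q = 72.202.
dQ/dY = 53.28/Y = 0.00637092 at this income.
η = (dQ/dY)·(Y/Q) = 0.00637092 × (8363/72.202) = 0.738.

0.738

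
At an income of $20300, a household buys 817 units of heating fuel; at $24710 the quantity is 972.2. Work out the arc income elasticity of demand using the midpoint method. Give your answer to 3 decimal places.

ΔQ = 972.2 − 817 = 155.2; midpoint Q̄ = (817 + 972.2)/2 = 894.6.
ΔI = 24710 − 20300 = 4410; midpoint Ī = (20300 + 24710)/2 = 22505.
η = (ΔQ/Q̄) ÷ (ΔI/Ī) = (155.2/894.6) ÷ (4410/22505) = 0.885.

0.885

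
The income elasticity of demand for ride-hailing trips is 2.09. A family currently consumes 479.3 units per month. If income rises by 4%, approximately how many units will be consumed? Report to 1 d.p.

519.4

%ΔQ ≈ η × %ΔI = 2.09 × 4% = 8.36%.
New Q ≈ 479.3 × (1 + 0.0836) = 519.4.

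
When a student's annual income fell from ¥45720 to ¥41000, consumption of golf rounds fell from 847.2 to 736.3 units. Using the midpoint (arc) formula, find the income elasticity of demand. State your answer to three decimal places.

ΔQ = 736.3 − 847.2 = -110.9; midpoint Q̄ = (847.2 + 736.3)/2 = 791.75.
ΔI = 41000 − 45720 = -4720; midpoint Ī = (45720 + 41000)/2 = 43360.
η = (ΔQ/Q̄) ÷ (ΔI/Ī) = (-110.9/791.75) ÷ (-4720/43360) = 1.287.

1.287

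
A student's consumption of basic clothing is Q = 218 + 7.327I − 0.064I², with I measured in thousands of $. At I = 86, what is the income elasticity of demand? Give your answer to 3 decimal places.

At I = 86: Q = 374.7780.
dQ/dI = 7.327 − 0.128I = -3.68100.
η = (dQ/dI)·(I/Q) = -3.68100 × (86/374.7780) = -0.845.

-0.845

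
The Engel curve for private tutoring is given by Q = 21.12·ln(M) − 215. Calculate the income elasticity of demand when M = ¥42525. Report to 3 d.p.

At M = 42525: Q = 10.094.
dQ/dM = 21.12/M = 0.000496649 at this income.
η = (dQ/dM)·(M/Q) = 0.000496649 × (42525/10.094) = 2.092.

2.092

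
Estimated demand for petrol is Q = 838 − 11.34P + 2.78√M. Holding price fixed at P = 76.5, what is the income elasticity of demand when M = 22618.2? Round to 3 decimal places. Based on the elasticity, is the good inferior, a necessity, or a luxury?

0.538 (necessity)

At P = 76.5, M = 22618.2: Q = 388.584.
Holding P constant, ∂Q/∂M = 2.78/(2√M) = 0.00924242.
η_M = (∂Q/∂M)·(M/Q) = 0.00924242 × (22618.2/388.584) = 0.538.
Since 0 < η < 1, this is a necessity.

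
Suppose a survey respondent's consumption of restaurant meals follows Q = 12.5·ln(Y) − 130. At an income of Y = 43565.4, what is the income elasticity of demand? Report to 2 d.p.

3.55

At Y = 43565.4: Q = 3.525.
dQ/dY = 12.5/Y = 0.000286925 at this income.
η = (dQ/dY)·(Y/Q) = 0.000286925 × (43565.4/3.525) = 3.55.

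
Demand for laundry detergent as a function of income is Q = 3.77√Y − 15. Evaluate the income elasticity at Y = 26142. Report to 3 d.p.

0.513

At Y = 26142: Q = 594.552.
dQ/dY = 3.77/(2√Y) = 0.0116585 at this income.
η = (dQ/dY)·(Y/Q) = 0.0116585 × (26142/594.552) = 0.513.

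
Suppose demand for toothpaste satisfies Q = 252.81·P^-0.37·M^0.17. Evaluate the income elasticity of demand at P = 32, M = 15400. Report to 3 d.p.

0.170

For a multiplicative demand Q = A·P^α·M^β, the income elasticity is β everywhere.
Here β = 0.17, so η = 0.170.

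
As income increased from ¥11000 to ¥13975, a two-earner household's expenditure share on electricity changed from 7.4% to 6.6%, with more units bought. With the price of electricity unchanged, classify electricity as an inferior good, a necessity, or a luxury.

Quantity rises but the budget share falls as income rises, so 0 < η < 1.

necessity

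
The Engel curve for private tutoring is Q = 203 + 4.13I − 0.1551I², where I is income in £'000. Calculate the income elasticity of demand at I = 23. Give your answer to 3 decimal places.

-0.320

At I = 23: Q = 215.9421.
dQ/dI = 4.13 − 0.3102I = -3.00460.
η = (dQ/dI)·(I/Q) = -3.00460 × (23/215.9421) = -0.320.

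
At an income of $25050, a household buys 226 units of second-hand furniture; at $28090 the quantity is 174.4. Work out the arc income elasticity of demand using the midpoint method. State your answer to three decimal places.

ΔQ = 174.4 − 226 = -51.6; midpoint Q̄ = (226 + 174.4)/2 = 200.2.
ΔI = 28090 − 25050 = 3040; midpoint Ī = (25050 + 28090)/2 = 26570.
η = (ΔQ/Q̄) ÷ (ΔI/Ī) = (-51.6/200.2) ÷ (3040/26570) = -2.253.

-2.253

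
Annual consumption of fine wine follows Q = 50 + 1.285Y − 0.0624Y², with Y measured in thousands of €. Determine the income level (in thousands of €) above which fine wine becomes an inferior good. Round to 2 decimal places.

dQ/dY = 1.285 − 0.1248Y.
The good is inferior where dQ/dY < 0. Setting dQ/dY = 0 gives Y = 1.285 / 0.1248 = 10.30.

10.30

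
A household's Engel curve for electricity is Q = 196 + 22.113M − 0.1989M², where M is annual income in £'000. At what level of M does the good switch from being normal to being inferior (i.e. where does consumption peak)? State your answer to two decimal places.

55.59

dQ/dM = 22.113 − 0.3978M.
The good is inferior where dQ/dM < 0. Setting dQ/dM = 0 gives M = 22.113 / 0.3978 = 55.59.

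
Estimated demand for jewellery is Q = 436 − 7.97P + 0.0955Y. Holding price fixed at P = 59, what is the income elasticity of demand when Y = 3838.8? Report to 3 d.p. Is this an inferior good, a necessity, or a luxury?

1.103 (luxury)

At P = 59, Y = 3838.8: Q = 332.375.
Holding P constant, ∂Q/∂Y = 0.0955.
η_Y = (∂Q/∂Y)·(Y/Q) = 0.0955 × (3838.8/332.375) = 1.103.
Since η > 1, this is a luxury.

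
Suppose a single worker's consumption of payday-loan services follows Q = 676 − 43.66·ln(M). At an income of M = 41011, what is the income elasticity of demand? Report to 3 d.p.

-0.206

At M = 41011: Q = 212.261.
dQ/dM = -43.66/M = -0.00106459 at this income.
η = (dQ/dM)·(M/Q) = -0.00106459 × (41011/212.261) = -0.206.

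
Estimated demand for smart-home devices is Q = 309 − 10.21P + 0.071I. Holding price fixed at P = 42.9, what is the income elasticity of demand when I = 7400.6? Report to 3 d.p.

1.325

At P = 42.9, I = 7400.6: Q = 396.434.
Holding P constant, ∂Q/∂I = 0.071.
η_I = (∂Q/∂I)·(I/Q) = 0.071 × (7400.6/396.434) = 1.325.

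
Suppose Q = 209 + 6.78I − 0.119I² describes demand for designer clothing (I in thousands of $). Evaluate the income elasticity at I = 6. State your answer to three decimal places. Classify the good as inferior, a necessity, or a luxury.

At I = 6: Q = 245.3960.
dQ/dI = 6.78 − 0.238I = 5.35200.
η = (dQ/dI)·(I/Q) = 5.35200 × (6/245.3960) = 0.131.
0 < η < 1 ⇒ necessity.

0.131 (necessity)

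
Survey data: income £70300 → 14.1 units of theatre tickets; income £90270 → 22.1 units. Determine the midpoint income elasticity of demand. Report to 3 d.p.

ΔQ = 22.1 − 14.1 = 8; midpoint Q̄ = (14.1 + 22.1)/2 = 18.1.
ΔI = 90270 − 70300 = 19970; midpoint Ī = (70300 + 90270)/2 = 80285.
η = (ΔQ/Q̄) ÷ (ΔI/Ī) = (8/18.1) ÷ (19970/80285) = 1.777.

1.777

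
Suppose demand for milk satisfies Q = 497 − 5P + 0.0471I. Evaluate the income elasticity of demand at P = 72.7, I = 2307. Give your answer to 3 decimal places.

0.449

At P = 72.7, I = 2307: Q = 242.160.
Holding P constant, ∂Q/∂I = 0.0471.
η_I = (∂Q/∂I)·(I/Q) = 0.0471 × (2307/242.160) = 0.449.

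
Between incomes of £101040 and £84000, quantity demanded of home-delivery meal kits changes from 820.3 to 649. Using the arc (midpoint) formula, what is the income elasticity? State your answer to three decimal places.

ΔQ = 649 − 820.3 = -171.3; midpoint Q̄ = (820.3 + 649)/2 = 734.65.
ΔI = 84000 − 101040 = -17040; midpoint Ī = (101040 + 84000)/2 = 92520.
η = (ΔQ/Q̄) ÷ (ΔI/Ī) = (-171.3/734.65) ÷ (-17040/92520) = 1.266.

1.266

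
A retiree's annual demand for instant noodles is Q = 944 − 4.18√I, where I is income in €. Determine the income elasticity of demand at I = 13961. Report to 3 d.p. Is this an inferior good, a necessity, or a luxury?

At I = 13961: Q = 450.105.
dQ/dI = -4.18/(2√I) = -0.0176884 at this income.
η = (dQ/dI)·(I/Q) = -0.0176884 × (13961/450.105) = -0.549.
Since η < 0, the good is an inferior good.

-0.549 (inferior good)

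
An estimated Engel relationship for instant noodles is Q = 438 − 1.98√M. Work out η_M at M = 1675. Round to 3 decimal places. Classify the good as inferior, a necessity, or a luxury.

-0.114 (inferior good)

At M = 1675: Q = 356.965.
dQ/dM = -1.98/(2√M) = -0.0241895 at this income.
η = (dQ/dM)·(M/Q) = -0.0241895 × (1675/356.965) = -0.114.
Since η < 0, the good is an inferior good.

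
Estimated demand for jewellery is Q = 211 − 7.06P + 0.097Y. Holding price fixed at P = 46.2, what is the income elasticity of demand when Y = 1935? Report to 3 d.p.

At P = 46.2, Y = 1935: Q = 72.523.
Holding P constant, ∂Q/∂Y = 0.097.
η_Y = (∂Q/∂Y)·(Y/Q) = 0.097 × (1935/72.523) = 2.588.

2.588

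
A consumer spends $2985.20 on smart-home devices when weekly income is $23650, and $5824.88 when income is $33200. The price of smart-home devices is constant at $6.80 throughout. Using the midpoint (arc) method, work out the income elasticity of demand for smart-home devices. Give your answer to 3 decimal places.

With a constant price, Q₁ = 2985.20/6.80 = 439.000 and Q₂ = 5824.88/6.80 = 856.600 (equivalently, work directly with expenditure since P cancels).
Midpoint %ΔQ = (5824.88 − 2985.20)/4405.04 = 0.64464; midpoint %ΔI = (33200 − 23650)/28425 = 0.33597.
η = 0.64464 / 0.33597 = 1.919.

1.919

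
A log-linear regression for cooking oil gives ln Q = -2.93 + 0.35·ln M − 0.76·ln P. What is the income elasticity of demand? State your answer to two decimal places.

0.35

In a log-linear demand, the coefficient on ln M is the income elasticity.
So η = 0.35.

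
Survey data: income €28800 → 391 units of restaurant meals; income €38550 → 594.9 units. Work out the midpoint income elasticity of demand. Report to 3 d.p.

ΔQ = 594.9 − 391 = 203.9; midpoint Q̄ = (391 + 594.9)/2 = 492.95.
ΔI = 38550 − 28800 = 9750; midpoint Ī = (28800 + 38550)/2 = 33675.
η = (ΔQ/Q̄) ÷ (ΔI/Ī) = (203.9/492.95) ÷ (9750/33675) = 1.429.

1.429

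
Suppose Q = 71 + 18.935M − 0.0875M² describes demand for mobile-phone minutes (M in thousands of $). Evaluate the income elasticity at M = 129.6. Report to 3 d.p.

At M = 129.6: Q = 1055.3120.
dQ/dM = 18.935 − 0.175M = -3.74500.
η = (dQ/dM)·(M/Q) = -3.74500 × (129.6/1055.3120) = -0.460.

-0.460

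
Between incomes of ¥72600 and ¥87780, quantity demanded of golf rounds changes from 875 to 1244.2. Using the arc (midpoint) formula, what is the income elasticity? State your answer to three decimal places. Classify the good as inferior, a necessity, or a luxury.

1.841 (luxury)

ΔQ = 1244.2 − 875 = 369.2; midpoint Q̄ = (875 + 1244.2)/2 = 1059.6.
ΔI = 87780 − 72600 = 15180; midpoint Ī = (72600 + 87780)/2 = 80190.
η = (ΔQ/Q̄) ÷ (ΔI/Ī) = (369.2/1059.6) ÷ (15180/80190) = 1.841.
η > 1 ⇒ luxury.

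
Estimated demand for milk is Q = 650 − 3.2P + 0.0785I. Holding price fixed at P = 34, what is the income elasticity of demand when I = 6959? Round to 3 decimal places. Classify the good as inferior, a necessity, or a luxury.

0.502 (necessity)

At P = 34, I = 6959: Q = 1087.482.
Holding P constant, ∂Q/∂I = 0.0785.
η_I = (∂Q/∂I)·(I/Q) = 0.0785 × (6959/1087.482) = 0.502.
Since 0 < η < 1, this is a necessity.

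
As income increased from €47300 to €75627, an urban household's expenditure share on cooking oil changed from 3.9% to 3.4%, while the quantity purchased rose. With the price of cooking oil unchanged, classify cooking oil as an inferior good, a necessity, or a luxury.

necessity

Quantity rises but the budget share falls as income rises, so 0 < η < 1.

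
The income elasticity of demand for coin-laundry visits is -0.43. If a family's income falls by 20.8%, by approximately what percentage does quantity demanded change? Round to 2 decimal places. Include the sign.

%ΔQ ≈ η × %ΔI = -0.43 × (-20.8%) = 8.94%.

8.94%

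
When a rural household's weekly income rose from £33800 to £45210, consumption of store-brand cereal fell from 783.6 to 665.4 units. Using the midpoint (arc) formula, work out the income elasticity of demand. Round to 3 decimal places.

ΔQ = 665.4 − 783.6 = -118.2; midpoint Q̄ = (783.6 + 665.4)/2 = 724.5.
ΔI = 45210 − 33800 = 11410; midpoint Ī = (33800 + 45210)/2 = 39505.
η = (ΔQ/Q̄) ÷ (ΔI/Ī) = (-118.2/724.5) ÷ (11410/39505) = -0.565.

-0.565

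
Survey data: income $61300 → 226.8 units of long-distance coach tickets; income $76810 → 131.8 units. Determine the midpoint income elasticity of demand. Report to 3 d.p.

ΔQ = 131.8 − 226.8 = -95; midpoint Q̄ = (226.8 + 131.8)/2 = 179.3.
ΔI = 76810 − 61300 = 15510; midpoint Ī = (61300 + 76810)/2 = 69055.
η = (ΔQ/Q̄) ÷ (ΔI/Ī) = (-95/179.3) ÷ (15510/69055) = -2.359.

-2.359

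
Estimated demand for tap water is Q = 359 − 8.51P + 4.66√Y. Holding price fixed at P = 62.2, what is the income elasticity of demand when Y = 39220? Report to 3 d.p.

At P = 62.2, Y = 39220: Q = 752.546.
Holding P constant, ∂Q/∂Y = 4.66/(2√Y) = 0.0117653.
η_Y = (∂Q/∂Y)·(Y/Q) = 0.0117653 × (39220/752.546) = 0.613.

0.613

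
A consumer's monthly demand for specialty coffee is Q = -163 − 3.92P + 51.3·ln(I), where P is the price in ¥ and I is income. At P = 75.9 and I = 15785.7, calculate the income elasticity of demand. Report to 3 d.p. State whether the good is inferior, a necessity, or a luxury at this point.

At P = 75.9, I = 15785.7: Q = 35.382.
Holding P constant, ∂Q/∂I = 51.3/I = 0.00324978.
η_I = (∂Q/∂I)·(I/Q) = 0.00324978 × (15785.7/35.382) = 1.450.
Since η > 1, this is a luxury.

1.450 (luxury)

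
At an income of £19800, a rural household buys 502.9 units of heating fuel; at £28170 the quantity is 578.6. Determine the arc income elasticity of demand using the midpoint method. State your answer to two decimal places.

0.40

ΔQ = 578.6 − 502.9 = 75.7; midpoint Q̄ = (502.9 + 578.6)/2 = 540.75.
ΔI = 28170 − 19800 = 8370; midpoint Ī = (19800 + 28170)/2 = 23985.
η = (ΔQ/Q̄) ÷ (ΔI/Ī) = (75.7/540.75) ÷ (8370/23985) = 0.40.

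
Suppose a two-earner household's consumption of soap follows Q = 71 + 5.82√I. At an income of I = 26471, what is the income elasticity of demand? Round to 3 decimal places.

At I = 26471: Q = 1017.909.
dQ/dI = 5.82/(2√I) = 0.0178858 at this income.
η = (dQ/dI)·(I/Q) = 0.0178858 × (26471/1017.909) = 0.465.

0.465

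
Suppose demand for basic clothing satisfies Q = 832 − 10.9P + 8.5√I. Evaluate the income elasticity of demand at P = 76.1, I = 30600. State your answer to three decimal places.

0.499

At P = 76.1, I = 30600: Q = 1489.403.
Holding P constant, ∂Q/∂I = 8.5/(2√I) = 0.0242956.
η_I = (∂Q/∂I)·(I/Q) = 0.0242956 × (30600/1489.403) = 0.499.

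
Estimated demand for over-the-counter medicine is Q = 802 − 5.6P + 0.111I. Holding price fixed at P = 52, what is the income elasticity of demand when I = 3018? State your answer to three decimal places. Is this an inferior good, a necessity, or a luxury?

0.396 (necessity)

At P = 52, I = 3018: Q = 845.798.
Holding P constant, ∂Q/∂I = 0.111.
η_I = (∂Q/∂I)·(I/Q) = 0.111 × (3018/845.798) = 0.396.
Since 0 < η < 1, this is a necessity.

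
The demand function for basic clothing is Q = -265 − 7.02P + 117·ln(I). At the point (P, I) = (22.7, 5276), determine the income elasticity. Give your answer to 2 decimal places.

At P = 22.7, I = 5276: Q = 578.444.
Holding P constant, ∂Q/∂I = 117/I = 0.0221759.
η_I = (∂Q/∂I)·(I/Q) = 0.0221759 × (5276/578.444) = 0.20.

0.20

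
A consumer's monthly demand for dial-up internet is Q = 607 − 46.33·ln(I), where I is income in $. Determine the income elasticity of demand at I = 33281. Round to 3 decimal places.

-0.372

At I = 33281: Q = 124.578.
dQ/dI = -46.33/I = -0.00139209 at this income.
η = (dQ/dI)·(I/Q) = -0.00139209 × (33281/124.578) = -0.372.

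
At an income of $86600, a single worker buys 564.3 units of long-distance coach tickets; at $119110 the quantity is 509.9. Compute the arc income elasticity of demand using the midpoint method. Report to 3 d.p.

ΔQ = 509.9 − 564.3 = -54.4; midpoint Q̄ = (564.3 + 509.9)/2 = 537.1.
ΔI = 119110 − 86600 = 32510; midpoint Ī = (86600 + 119110)/2 = 102855.
η = (ΔQ/Q̄) ÷ (ΔI/Ī) = (-54.4/537.1) ÷ (32510/102855) = -0.320.

-0.320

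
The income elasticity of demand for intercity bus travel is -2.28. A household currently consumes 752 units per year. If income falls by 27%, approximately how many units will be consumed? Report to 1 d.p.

1214.9

%ΔQ ≈ η × %ΔI = -2.28 × (-27%) = 61.56%.
New Q ≈ 752 × (1 + 0.6156) = 1214.9.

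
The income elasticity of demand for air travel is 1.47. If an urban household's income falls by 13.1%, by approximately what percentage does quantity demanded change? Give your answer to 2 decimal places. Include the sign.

-19.26%

%ΔQ ≈ η × %ΔI = 1.47 × (-13.1%) = -19.26%.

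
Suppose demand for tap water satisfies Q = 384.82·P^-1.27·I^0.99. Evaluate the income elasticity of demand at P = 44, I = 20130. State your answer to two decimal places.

0.99

For a multiplicative demand Q = A·P^α·I^β, the income elasticity is β everywhere.
Here β = 0.99, so η = 0.99.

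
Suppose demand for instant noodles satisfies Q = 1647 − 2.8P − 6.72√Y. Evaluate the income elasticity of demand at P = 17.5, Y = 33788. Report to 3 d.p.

-1.703

At P = 17.5, Y = 33788: Q = 362.762.
Holding P constant, ∂Q/∂Y = -6.72/(2√Y) = -0.0182792.
η_Y = (∂Q/∂Y)·(Y/Q) = -0.0182792 × (33788/362.762) = -1.703.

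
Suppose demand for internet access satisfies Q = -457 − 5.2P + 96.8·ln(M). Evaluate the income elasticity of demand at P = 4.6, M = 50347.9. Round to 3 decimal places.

0.171

At P = 4.6, M = 50347.9: Q = 567.106.
Holding P constant, ∂Q/∂M = 96.8/M = 0.00192262.
η_M = (∂Q/∂M)·(M/Q) = 0.00192262 × (50347.9/567.106) = 0.171.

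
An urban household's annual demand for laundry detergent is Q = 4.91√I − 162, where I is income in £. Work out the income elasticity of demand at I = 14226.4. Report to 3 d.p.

At I = 14226.4: Q = 423.638.
dQ/dI = 4.91/(2√I) = 0.0205828 at this income.
η = (dQ/dI)·(I/Q) = 0.0205828 × (14226.4/423.638) = 0.691.

0.691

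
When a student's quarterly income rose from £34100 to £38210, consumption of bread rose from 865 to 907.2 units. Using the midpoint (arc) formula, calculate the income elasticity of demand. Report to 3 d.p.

ΔQ = 907.2 − 865 = 42.2; midpoint Q̄ = (865 + 907.2)/2 = 886.1.
ΔI = 38210 − 34100 = 4110; midpoint Ī = (34100 + 38210)/2 = 36155.
η = (ΔQ/Q̄) ÷ (ΔI/Ī) = (42.2/886.1) ÷ (4110/36155) = 0.419.

0.419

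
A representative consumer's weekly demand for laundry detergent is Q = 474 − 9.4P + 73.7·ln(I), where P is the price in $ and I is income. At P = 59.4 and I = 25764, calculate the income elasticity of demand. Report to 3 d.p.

0.111

At P = 59.4, I = 25764: Q = 664.191.
Holding P constant, ∂Q/∂I = 73.7/I = 0.00286058.
η_I = (∂Q/∂I)·(I/Q) = 0.00286058 × (25764/664.191) = 0.111.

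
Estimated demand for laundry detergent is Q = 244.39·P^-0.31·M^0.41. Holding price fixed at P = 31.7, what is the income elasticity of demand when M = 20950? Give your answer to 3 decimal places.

For a multiplicative demand Q = A·P^α·M^β, the income elasticity is β everywhere.
Here β = 0.41, so η = 0.410.

0.410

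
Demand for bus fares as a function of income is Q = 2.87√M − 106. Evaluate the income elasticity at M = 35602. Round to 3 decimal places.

0.622

At M = 35602: Q = 435.526.
dQ/dM = 2.87/(2√M) = 0.00760527 at this income.
η = (dQ/dM)·(M/Q) = 0.00760527 × (35602/435.526) = 0.622.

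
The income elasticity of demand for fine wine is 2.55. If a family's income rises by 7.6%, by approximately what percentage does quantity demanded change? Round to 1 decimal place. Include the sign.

%ΔQ ≈ η × %ΔI = 2.55 × 7.6% = 19.4%.

19.4%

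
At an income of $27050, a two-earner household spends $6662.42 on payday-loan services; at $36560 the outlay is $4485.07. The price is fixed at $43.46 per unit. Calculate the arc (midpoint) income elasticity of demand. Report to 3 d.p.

With a constant price, Q₁ = 6662.42/43.46 = 153.300 and Q₂ = 4485.07/43.46 = 103.200 (equivalently, work directly with expenditure since P cancels).
Midpoint %ΔQ = (4485.07 − 6662.42)/5573.75 = -0.39064; midpoint %ΔI = (36560 − 27050)/31805 = 0.29901.
η = -0.39064 / 0.29901 = -1.306.

-1.306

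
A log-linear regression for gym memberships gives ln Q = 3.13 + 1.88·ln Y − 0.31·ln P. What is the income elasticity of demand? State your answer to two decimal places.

In a log-linear demand, the coefficient on ln Y is the income elasticity.
So η = 1.88.

1.88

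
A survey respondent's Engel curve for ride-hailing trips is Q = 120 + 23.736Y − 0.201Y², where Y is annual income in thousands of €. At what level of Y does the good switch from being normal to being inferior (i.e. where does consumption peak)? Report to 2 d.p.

59.04

dQ/dY = 23.736 − 0.402Y.
The good is inferior where dQ/dY < 0. Setting dQ/dY = 0 gives Y = 23.736 / 0.402 = 59.04.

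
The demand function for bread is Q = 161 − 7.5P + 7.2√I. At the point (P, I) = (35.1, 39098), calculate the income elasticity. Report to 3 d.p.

At P = 35.1, I = 39098: Q = 1321.421.
Holding P constant, ∂Q/∂I = 7.2/(2√I) = 0.0182064.
η_I = (∂Q/∂I)·(I/Q) = 0.0182064 × (39098/1321.421) = 0.539.

0.539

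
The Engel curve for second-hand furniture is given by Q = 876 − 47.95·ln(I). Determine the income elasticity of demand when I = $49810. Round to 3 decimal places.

-0.134

At I = 49810: Q = 357.374.
dQ/dI = -47.95/I = -0.000962658 at this income.
η = (dQ/dI)·(I/Q) = -0.000962658 × (49810/357.374) = -0.134.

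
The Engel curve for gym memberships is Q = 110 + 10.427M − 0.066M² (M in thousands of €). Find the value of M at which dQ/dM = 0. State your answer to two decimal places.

78.99

dQ/dM = 10.427 − 0.132M.
The good is inferior where dQ/dM < 0. Setting dQ/dM = 0 gives M = 10.427 / 0.132 = 78.99.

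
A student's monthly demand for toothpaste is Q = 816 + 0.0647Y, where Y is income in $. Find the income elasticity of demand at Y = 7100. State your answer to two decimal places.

At Y = 7100: Q = 1275.370.
dQ/dY = 0.0647.
η = (dQ/dY)·(Y/Q) = 0.0647 × (7100/1275.370) = 0.36.

0.36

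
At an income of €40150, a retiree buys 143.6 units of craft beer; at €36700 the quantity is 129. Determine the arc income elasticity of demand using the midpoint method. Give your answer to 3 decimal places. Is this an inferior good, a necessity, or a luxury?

1.193 (luxury)

ΔQ = 129 − 143.6 = -14.6; midpoint Q̄ = (143.6 + 129)/2 = 136.3.
ΔI = 36700 − 40150 = -3450; midpoint Ī = (40150 + 36700)/2 = 38425.
η = (ΔQ/Q̄) ÷ (ΔI/Ī) = (-14.6/136.3) ÷ (-3450/38425) = 1.193.
η > 1 ⇒ luxury.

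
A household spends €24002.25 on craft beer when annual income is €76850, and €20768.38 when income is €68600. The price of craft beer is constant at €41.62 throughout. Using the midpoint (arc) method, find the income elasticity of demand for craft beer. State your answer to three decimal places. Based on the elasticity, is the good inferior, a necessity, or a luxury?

1.273 (luxury)

With a constant price, Q₁ = 24002.25/41.62 = 576.700 and Q₂ = 20768.38/41.62 = 499.000 (equivalently, work directly with expenditure since P cancels).
Midpoint %ΔQ = (20768.38 − 24002.25)/22385.32 = -0.14446; midpoint %ΔI = (68600 − 76850)/72725 = -0.11344.
η = -0.14446 / -0.11344 = 1.273.
η > 1 ⇒ luxury.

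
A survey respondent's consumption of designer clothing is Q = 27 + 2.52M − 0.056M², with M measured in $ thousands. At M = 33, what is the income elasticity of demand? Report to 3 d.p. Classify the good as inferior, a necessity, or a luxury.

At M = 33: Q = 49.1760.
dQ/dM = 2.52 − 0.112M = -1.17600.
η = (dQ/dM)·(M/Q) = -1.17600 × (33/49.1760) = -0.789.
η < 0 ⇒ inferior good.

-0.789 (inferior good)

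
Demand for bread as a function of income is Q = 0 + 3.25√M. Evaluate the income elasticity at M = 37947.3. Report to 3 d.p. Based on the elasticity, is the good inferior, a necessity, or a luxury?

At M = 37947.3: Q = 633.102.
dQ/dM = 3.25/(2√M) = 0.00834186 at this income.
η = (dQ/dM)·(M/Q) = 0.00834186 × (37947.3/633.102) = 0.500.
Since 0 < η < 1, the good is a necessity.

0.500 (necessity)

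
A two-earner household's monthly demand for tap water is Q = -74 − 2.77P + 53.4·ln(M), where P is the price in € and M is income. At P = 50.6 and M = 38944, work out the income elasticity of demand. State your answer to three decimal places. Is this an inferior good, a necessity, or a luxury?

0.152 (necessity)

At P = 50.6, M = 38944: Q = 350.270.
Holding P constant, ∂Q/∂M = 53.4/M = 0.0013712.
η_M = (∂Q/∂M)·(M/Q) = 0.0013712 × (38944/350.270) = 0.152.
Since 0 < η < 1, this is a necessity.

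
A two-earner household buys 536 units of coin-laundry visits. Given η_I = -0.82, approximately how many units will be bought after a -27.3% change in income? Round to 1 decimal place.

656.0

%ΔQ ≈ η × %ΔI = -0.82 × (-27.3%) = 22.386%.
New Q ≈ 536 × (1 + 0.22386) = 656.0.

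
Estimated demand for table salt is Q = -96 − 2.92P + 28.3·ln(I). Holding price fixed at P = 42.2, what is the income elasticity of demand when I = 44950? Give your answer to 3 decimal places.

0.337

At P = 42.2, I = 44950: Q = 83.963.
Holding P constant, ∂Q/∂I = 28.3/I = 0.000629588.
η_I = (∂Q/∂I)·(I/Q) = 0.000629588 × (44950/83.963) = 0.337.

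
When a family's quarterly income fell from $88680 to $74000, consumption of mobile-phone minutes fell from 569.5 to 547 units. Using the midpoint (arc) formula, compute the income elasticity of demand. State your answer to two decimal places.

0.22

ΔQ = 547 − 569.5 = -22.5; midpoint Q̄ = (569.5 + 547)/2 = 558.25.
ΔI = 74000 − 88680 = -14680; midpoint Ī = (88680 + 74000)/2 = 81340.
η = (ΔQ/Q̄) ÷ (ΔI/Ī) = (-22.5/558.25) ÷ (-14680/81340) = 0.22.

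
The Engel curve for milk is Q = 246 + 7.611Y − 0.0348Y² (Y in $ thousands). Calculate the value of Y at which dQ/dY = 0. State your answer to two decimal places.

109.35

dQ/dY = 7.611 − 0.0696Y.
The good is inferior where dQ/dY < 0. Setting dQ/dY = 0 gives Y = 7.611 / 0.0696 = 109.35.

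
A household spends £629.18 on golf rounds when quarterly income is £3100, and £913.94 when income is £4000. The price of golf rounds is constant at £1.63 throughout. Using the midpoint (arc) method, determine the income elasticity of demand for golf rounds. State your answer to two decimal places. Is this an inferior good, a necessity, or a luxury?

With a constant price, Q₁ = 629.18/1.63 = 386.000 and Q₂ = 913.94/1.63 = 560.699 (equivalently, work directly with expenditure since P cancels).
Midpoint %ΔQ = (913.94 − 629.18)/771.56 = 0.36907; midpoint %ΔI = (4000 − 3100)/3550 = 0.25352.
η = 0.36907 / 0.25352 = 1.46.
η > 1 ⇒ luxury.

1.46 (luxury)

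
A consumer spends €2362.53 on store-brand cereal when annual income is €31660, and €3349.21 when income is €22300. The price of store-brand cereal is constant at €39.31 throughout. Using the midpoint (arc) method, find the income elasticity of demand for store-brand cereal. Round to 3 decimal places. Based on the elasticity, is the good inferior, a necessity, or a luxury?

-0.996 (inferior good)

With a constant price, Q₁ = 2362.53/39.31 = 60.100 and Q₂ = 3349.21/39.31 = 85.200 (equivalently, work directly with expenditure since P cancels).
Midpoint %ΔQ = (3349.21 − 2362.53)/2855.87 = 0.34549; midpoint %ΔI = (22300 − 31660)/26980 = -0.34692.
η = 0.34549 / -0.34692 = -0.996.
η < 0 ⇒ inferior good.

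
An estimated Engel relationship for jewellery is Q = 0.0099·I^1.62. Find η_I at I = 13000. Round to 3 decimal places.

For Q = A·I^β the income elasticity is constant and equal to β.
Here β = 1.62, so η = 1.620.

1.620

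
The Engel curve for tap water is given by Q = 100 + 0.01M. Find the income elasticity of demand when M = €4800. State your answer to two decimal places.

0.32

At M = 4800: Q = 148.000.
dQ/dM = 0.01.
η = (dQ/dM)·(M/Q) = 0.01 × (4800/148.000) = 0.32.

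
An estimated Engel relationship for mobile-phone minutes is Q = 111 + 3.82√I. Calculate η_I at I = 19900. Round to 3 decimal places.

At I = 19900: Q = 649.877.
dQ/dI = 3.82/(2√I) = 0.0135396 at this income.
η = (dQ/dI)·(I/Q) = 0.0135396 × (19900/649.877) = 0.415.

0.415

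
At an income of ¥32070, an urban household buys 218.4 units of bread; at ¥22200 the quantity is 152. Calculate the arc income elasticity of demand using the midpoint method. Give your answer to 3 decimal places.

0.986

ΔQ = 152 − 218.4 = -66.4; midpoint Q̄ = (218.4 + 152)/2 = 185.2.
ΔI = 22200 − 32070 = -9870; midpoint Ī = (32070 + 22200)/2 = 27135.
η = (ΔQ/Q̄) ÷ (ΔI/Ī) = (-66.4/185.2) ÷ (-9870/27135) = 0.986.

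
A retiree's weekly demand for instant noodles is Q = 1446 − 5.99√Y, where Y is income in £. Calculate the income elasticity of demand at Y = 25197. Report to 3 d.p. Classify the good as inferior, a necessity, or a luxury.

-0.960 (inferior good)

At Y = 25197: Q = 495.174.
dQ/dY = -5.99/(2√Y) = -0.0188678 at this income.
η = (dQ/dY)·(Y/Q) = -0.0188678 × (25197/495.174) = -0.960.
Since η < 0, the good is an inferior good.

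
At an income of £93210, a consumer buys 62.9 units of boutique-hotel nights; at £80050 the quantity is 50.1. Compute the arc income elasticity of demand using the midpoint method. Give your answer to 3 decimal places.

ΔQ = 50.1 − 62.9 = -12.8; midpoint Q̄ = (62.9 + 50.1)/2 = 56.5.
ΔI = 80050 − 93210 = -13160; midpoint Ī = (93210 + 80050)/2 = 86630.
η = (ΔQ/Q̄) ÷ (ΔI/Ī) = (-12.8/56.5) ÷ (-13160/86630) = 1.491.

1.491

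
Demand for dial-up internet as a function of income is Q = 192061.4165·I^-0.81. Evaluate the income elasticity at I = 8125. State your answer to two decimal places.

For Q = A·I^β the income elasticity is constant and equal to β.
Here β = -0.81, so η = -0.81.

-0.81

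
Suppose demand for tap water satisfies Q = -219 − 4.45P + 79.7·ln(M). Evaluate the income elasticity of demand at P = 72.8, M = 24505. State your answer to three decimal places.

0.304

At P = 72.8, M = 24505: Q = 262.539.
Holding P constant, ∂Q/∂M = 79.7/M = 0.0032524.
η_M = (∂Q/∂M)·(M/Q) = 0.0032524 × (24505/262.539) = 0.304.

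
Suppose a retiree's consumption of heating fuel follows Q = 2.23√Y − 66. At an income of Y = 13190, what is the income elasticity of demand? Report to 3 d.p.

At Y = 13190: Q = 190.110.
dQ/dY = 2.23/(2√Y) = 0.00970851 at this income.
η = (dQ/dY)·(Y/Q) = 0.00970851 × (13190/190.110) = 0.674.

0.674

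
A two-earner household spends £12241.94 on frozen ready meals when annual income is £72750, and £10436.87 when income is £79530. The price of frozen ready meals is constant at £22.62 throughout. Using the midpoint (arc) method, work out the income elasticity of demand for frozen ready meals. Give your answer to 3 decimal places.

With a constant price, Q₁ = 12241.94/22.62 = 541.200 and Q₂ = 10436.87/22.62 = 461.400 (equivalently, work directly with expenditure since P cancels).
Midpoint %ΔQ = (10436.87 − 12241.94)/11339.41 = -0.15919; midpoint %ΔI = (79530 − 72750)/76140 = 0.08905.
η = -0.15919 / 0.08905 = -1.788.

-1.788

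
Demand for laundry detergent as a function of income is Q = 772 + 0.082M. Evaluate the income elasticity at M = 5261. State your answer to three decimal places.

0.358

At M = 5261: Q = 1203.402.
dQ/dM = 0.082.
η = (dQ/dM)·(M/Q) = 0.082 × (5261/1203.402) = 0.358.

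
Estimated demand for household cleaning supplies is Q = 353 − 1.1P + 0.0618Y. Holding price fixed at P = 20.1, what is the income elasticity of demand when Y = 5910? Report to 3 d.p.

0.525

At P = 20.1, Y = 5910: Q = 696.128.
Holding P constant, ∂Q/∂Y = 0.0618.
η_Y = (∂Q/∂Y)·(Y/Q) = 0.0618 × (5910/696.128) = 0.525.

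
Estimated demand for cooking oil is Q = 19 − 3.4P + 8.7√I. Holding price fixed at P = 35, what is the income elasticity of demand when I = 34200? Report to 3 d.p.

0.533

At P = 35, I = 34200: Q = 1508.912.
Holding P constant, ∂Q/∂I = 8.7/(2√I) = 0.0235221.
η_I = (∂Q/∂I)·(I/Q) = 0.0235221 × (34200/1508.912) = 0.533.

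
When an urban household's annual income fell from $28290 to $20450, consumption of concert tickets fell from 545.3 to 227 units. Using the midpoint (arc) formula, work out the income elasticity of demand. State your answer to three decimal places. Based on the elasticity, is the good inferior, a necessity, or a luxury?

2.562 (luxury)

ΔQ = 227 − 545.3 = -318.3; midpoint Q̄ = (545.3 + 227)/2 = 386.15.
ΔI = 20450 − 28290 = -7840; midpoint Ī = (28290 + 20450)/2 = 24370.
η = (ΔQ/Q̄) ÷ (ΔI/Ī) = (-318.3/386.15) ÷ (-7840/24370) = 2.562.
η > 1 ⇒ luxury.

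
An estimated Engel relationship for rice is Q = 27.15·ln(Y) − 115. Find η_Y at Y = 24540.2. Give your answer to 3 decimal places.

0.170

At Y = 24540.2: Q = 159.434.
dQ/dY = 27.15/Y = 0.00110635 at this income.
η = (dQ/dY)·(Y/Q) = 0.00110635 × (24540.2/159.434) = 0.170.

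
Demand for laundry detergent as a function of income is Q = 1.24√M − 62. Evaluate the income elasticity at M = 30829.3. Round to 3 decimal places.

At M = 30829.3: Q = 155.723.
dQ/dM = 1.24/(2√M) = 0.0035311 at this income.
η = (dQ/dM)·(M/Q) = 0.0035311 × (30829.3/155.723) = 0.699.

0.699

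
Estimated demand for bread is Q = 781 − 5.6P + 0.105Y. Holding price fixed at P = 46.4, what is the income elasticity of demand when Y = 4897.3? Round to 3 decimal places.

At P = 46.4, Y = 4897.3: Q = 1035.377.
Holding P constant, ∂Q/∂Y = 0.105.
η_Y = (∂Q/∂Y)·(Y/Q) = 0.105 × (4897.3/1035.377) = 0.497.

0.497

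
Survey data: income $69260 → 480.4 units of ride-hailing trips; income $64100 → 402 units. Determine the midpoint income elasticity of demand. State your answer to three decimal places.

ΔQ = 402 − 480.4 = -78.4; midpoint Q̄ = (480.4 + 402)/2 = 441.2.
ΔI = 64100 − 69260 = -5160; midpoint Ī = (69260 + 64100)/2 = 66680.
η = (ΔQ/Q̄) ÷ (ΔI/Ī) = (-78.4/441.2) ÷ (-5160/66680) = 2.296.

2.296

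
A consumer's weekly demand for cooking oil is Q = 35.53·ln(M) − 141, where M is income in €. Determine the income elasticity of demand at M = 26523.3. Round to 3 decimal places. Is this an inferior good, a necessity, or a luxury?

At M = 26523.3: Q = 220.901.
dQ/dM = 35.53/M = 0.00133958 at this income.
η = (dQ/dM)·(M/Q) = 0.00133958 × (26523.3/220.901) = 0.161.
Since 0 < η < 1, the good is a necessity.

0.161 (necessity)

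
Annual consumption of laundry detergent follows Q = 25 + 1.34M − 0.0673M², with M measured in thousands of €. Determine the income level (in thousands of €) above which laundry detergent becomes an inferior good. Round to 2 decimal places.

dQ/dM = 1.34 − 0.1346M.
The good is inferior where dQ/dM < 0. Setting dQ/dM = 0 gives M = 1.34 / 0.1346 = 9.96.

9.96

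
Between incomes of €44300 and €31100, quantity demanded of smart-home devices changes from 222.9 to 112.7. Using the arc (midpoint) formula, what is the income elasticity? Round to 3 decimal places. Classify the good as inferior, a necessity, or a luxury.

ΔQ = 112.7 − 222.9 = -110.2; midpoint Q̄ = (222.9 + 112.7)/2 = 167.8.
ΔI = 31100 − 44300 = -13200; midpoint Ī = (44300 + 31100)/2 = 37700.
η = (ΔQ/Q̄) ÷ (ΔI/Ī) = (-110.2/167.8) ÷ (-13200/37700) = 1.876.
η > 1 ⇒ luxury.

1.876 (luxury)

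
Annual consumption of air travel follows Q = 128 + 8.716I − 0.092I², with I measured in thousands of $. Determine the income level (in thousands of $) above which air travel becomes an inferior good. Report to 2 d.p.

47.37

dQ/dI = 8.716 − 0.184I.
The good is inferior where dQ/dI < 0. Setting dQ/dI = 0 gives I = 8.716 / 0.184 = 47.37.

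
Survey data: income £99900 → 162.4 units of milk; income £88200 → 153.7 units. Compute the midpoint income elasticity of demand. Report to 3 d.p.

0.442

ΔQ = 153.7 − 162.4 = -8.7; midpoint Q̄ = (162.4 + 153.7)/2 = 158.05.
ΔI = 88200 − 99900 = -11700; midpoint Ī = (99900 + 88200)/2 = 94050.
η = (ΔQ/Q̄) ÷ (ΔI/Ī) = (-8.7/158.05) ÷ (-11700/94050) = 0.442.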